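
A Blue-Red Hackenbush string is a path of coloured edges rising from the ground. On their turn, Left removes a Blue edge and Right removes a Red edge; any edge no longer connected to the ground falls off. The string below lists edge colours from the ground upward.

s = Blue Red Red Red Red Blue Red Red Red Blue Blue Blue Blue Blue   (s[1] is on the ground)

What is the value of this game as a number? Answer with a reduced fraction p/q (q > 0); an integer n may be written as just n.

Prefix values for Blue Red Red Red Red Blue Red Red Red Blue Blue Blue Blue Blue via {L|R} + simplicity:
step 1: add Blue to get B; options L={ 0 } R={ · } gives 1
step 2: add Red to get BR; options L={ 0 } R={ 1 } gives 1/2
step 3: add Red to get BRR; options L={ 0 } R={ 1/2,1 } gives 1/4
step 4: add Red to get BRRR; options L={ 0 } R={ 1/4,1/2,1 } gives 1/8
step 5: add Red to get BRRRR; options L={ 0 } R={ 1/8,1/4,1/2,1 } gives 1/16
step 6: add Blue to get BRRRRB; options L={ 0,1/16 } R={ 1/8,1/4,1/2,1 } gives 3/32
step 7: add Red to get BRRRRBR; options L={ 0,1/16 } R={ 3/32,1/8,1/4,1/2,1 } gives 5/64
step 8: add Red to get BRRRRBRR; options L={ 0,1/16 } R={ 5/64,3/32,1/8,1/4,1/2,1 } gives 9/128
step 9: add Red to get BRRRRBRRR; options L={ 0,1/16 } R={ 9/128,5/64,3/32,1/8,1/4,1/2,1 } gives 17/256
step 10: add Blue to get BRRRRBRRRB; options L={ 0,1/16,17/256 } R={ 9/128,5/64,3/32,1/8,1/4,1/2,1 } gives 35/512
step 11: add Blue to get BRRRRBRRRBB; options L={ 0,1/16,17/256,35/512 } R={ 9/128,5/64,3/32,1/8,1/4,1/2,1 } gives 71/1024
step 12: add Blue to get BRRRRBRRRBBB; options L={ 0,1/16,17/256,35/512,71/1024 } R={ 9/128,5/64,3/32,1/8,1/4,1/2,1 } gives 143/2048
step 13: add Blue to get BRRRRBRRRBBBB; options L={ 0,1/16,17/256,35/512,71/1024,143/2048 } R={ 9/128,5/64,3/32,1/8,1/4,1/2,1 } gives 287/4096
step 14: add Blue to get BRRRRBRRRBBBBB; options L={ 0,1/16,17/256,35/512,71/1024,143/2048,287/4096 } R={ 9/128,5/64,3/32,1/8,1/4,1/2,1 } gives 575/8192

575/8192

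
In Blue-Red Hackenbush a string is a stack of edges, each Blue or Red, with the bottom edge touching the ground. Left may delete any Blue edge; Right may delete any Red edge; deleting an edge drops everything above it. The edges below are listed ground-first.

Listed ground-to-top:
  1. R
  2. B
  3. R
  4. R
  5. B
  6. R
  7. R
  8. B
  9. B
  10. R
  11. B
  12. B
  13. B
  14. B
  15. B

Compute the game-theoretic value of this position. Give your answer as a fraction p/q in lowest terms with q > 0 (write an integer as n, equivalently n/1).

-13889/16384

Prefix values for R B R R B R R B B R B B B B B via {L|R} + simplicity:
R: Left { · }, Right { 0 } -> simplest -1
RB: Left { -1 }, Right { 0 } -> simplest -1/2
RBR: Left { -1 }, Right { -1/2; 0 } -> simplest -3/4
RBRR: Left { -1 }, Right { -3/4; -1/2; 0 } -> simplest -7/8
RBRRB: Left { -1; -7/8 }, Right { -3/4; -1/2; 0 } -> simplest -13/16
RBRRBR: Left { -1; -7/8 }, Right { -13/16; -3/4; -1/2; 0 } -> simplest -27/32
RBRRBRR: Left { -1; -7/8 }, Right { -27/32; -13/16; -3/4; -1/2; 0 } -> simplest -55/64
RBRRBRRB: Left { -1; -7/8; -55/64 }, Right { -27/32; -13/16; -3/4; -1/2; 0 } -> simplest -109/128
RBRRBRRBB: Left { -1; -7/8; -55/64; -109/128 }, Right { -27/32; -13/16; -3/4; -1/2; 0 } -> simplest -217/256
RBRRBRRBBR: Left { -1; -7/8; -55/64; -109/128 }, Right { -217/256; -27/32; -13/16; -3/4; -1/2; 0 } -> simplest -435/512
RBRRBRRBBRB: Left { -1; -7/8; -55/64; -109/128; -435/512 }, Right { -217/256; -27/32; -13/16; -3/4; -1/2; 0 } -> simplest -869/1024
RBRRBRRBBRBB: Left { -1; -7/8; -55/64; -109/128; -435/512; -869/1024 }, Right { -217/256; -27/32; -13/16; -3/4; -1/2; 0 } -> simplest -1737/2048
RBRRBRRBBRBBB: Left { -1; -7/8; -55/64; -109/128; -435/512; -869/1024; -1737/2048 }, Right { -217/256; -27/32; -13/16; -3/4; -1/2; 0 } -> simplest -3473/4096
RBRRBRRBBRBBBB: Left { -1; -7/8; -55/64; -109/128; -435/512; -869/1024; -1737/2048; -3473/4096 }, Right { -217/256; -27/32; -13/16; -3/4; -1/2; 0 } -> simplest -6945/8192
RBRRBRRBBRBBBBB: Left { -1; -7/8; -55/64; -109/128; -435/512; -869/1024; -1737/2048; -3473/4096; -6945/8192 }, Right { -217/256; -27/32; -13/16; -3/4; -1/2; 0 } -> simplest -13889/16384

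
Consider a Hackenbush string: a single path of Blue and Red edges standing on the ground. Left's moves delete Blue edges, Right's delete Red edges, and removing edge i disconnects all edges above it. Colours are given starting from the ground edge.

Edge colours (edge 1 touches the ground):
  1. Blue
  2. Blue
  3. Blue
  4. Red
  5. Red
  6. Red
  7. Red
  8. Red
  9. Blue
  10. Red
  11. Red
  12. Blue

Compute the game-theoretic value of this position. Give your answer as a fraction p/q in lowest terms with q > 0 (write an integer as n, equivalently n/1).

Build G(s[:k]) for k = 1..12, string s = Blue Blue Blue Red Red Red Red Red Blue Red Red Blue.
step 1: add Blue to get B; options L={ 0 } R={ ∅ } so 1
step 2: add Blue to get BB; options L={ 0 1 } R={ ∅ } so 2
step 3: add Blue to get BBB; options L={ 0 1 2 } R={ ∅ } so 3
step 4: add Red to get BBBR; options L={ 0 1 2 } R={ 3 } so 5/2
step 5: add Red to get BBBRR; options L={ 0 1 2 } R={ 5/2 3 } so 9/4
step 6: add Red to get BBBRRR; options L={ 0 1 2 } R={ 9/4 5/2 3 } so 17/8
step 7: add Red to get BBBRRRR; options L={ 0 1 2 } R={ 17/8 9/4 5/2 3 } so 33/16
step 8: add Red to get BBBRRRRR; options L={ 0 1 2 } R={ 33/16 17/8 9/4 5/2 3 } so 65/32
step 9: add Blue to get BBBRRRRRB; options L={ 0 1 2 65/32 } R={ 33/16 17/8 9/4 5/2 3 } so 131/64
step 10: add Red to get BBBRRRRRBR; options L={ 0 1 2 65/32 } R={ 131/64 33/16 17/8 9/4 5/2 3 } so 261/128
step 11: add Red to get BBBRRRRRBRR; options L={ 0 1 2 65/32 } R={ 261/128 131/64 33/16 17/8 9/4 5/2 3 } so 521/256
step 12: add Blue to get BBBRRRRRBRRB; options L={ 0 1 2 65/32 521/256 } R={ 261/128 131/64 33/16 17/8 9/4 5/2 3 } so 1043/512

1043/512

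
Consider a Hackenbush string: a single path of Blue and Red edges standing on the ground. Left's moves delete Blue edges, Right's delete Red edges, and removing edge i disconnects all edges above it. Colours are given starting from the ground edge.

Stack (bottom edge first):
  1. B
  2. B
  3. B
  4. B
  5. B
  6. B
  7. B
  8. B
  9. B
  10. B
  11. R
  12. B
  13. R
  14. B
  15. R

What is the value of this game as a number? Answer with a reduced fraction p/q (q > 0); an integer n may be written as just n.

309/32

Build v(s[:k]) for k = 1..15, string s = B B B B B B B B B B R B R B R.
v(B) = { 0 | (no moves) } ⇒ 1
v(BB) = { 0 1 | (no moves) } ⇒ 2
v(BBB) = { 0 1 2 | (no moves) } ⇒ 3
v(BBBB) = { 0 1 2 3 | (no moves) } ⇒ 4
v(BBBBB) = { 0 1 2 3 4 | (no moves) } ⇒ 5
v(BBBBBB) = { 0 1 2 3 4 5 | (no moves) } ⇒ 6
v(BBBBBBB) = { 0 1 2 3 4 5 6 | (no moves) } ⇒ 7
v(BBBBBBBB) = { 0 1 2 3 4 5 6 7 | (no moves) } ⇒ 8
v(BBBBBBBBB) = { 0 1 2 3 4 5 6 7 8 | (no moves) } ⇒ 9
v(BBBBBBBBBB) = { 0 1 2 3 4 5 6 7 8 9 | (no moves) } ⇒ 10
v(BBBBBBBBBBR) = { 0 1 2 3 4 5 6 7 8 9 | 10 } ⇒ 19/2
v(BBBBBBBBBBRB) = { 0 1 2 3 4 5 6 7 8 9 19/2 | 10 } ⇒ 39/4
v(BBBBBBBBBBRBR) = { 0 1 2 3 4 5 6 7 8 9 19/2 | 39/4 10 } ⇒ 77/8
v(BBBBBBBBBBRBRB) = { 0 1 2 3 4 5 6 7 8 9 19/2 77/8 | 39/4 10 } ⇒ 155/16
v(BBBBBBBBBBRBRBR) = { 0 1 2 3 4 5 6 7 8 9 19/2 77/8 | 155/16 39/4 10 } ⇒ 309/32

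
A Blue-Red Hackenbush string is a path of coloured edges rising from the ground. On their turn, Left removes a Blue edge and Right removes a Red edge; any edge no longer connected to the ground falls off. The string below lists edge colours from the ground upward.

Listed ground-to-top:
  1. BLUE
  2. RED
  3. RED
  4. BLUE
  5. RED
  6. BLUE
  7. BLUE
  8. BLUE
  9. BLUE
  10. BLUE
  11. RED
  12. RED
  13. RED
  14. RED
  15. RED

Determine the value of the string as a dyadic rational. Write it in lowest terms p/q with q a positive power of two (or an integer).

Build g(s[:k]) for k = 1..15, string s = BLUE RED RED BLUE RED BLUE BLUE BLUE BLUE BLUE RED RED RED RED RED.
step 1: add BLUE to get B; options L={ 0 } R={ — } -> 1
step 2: add RED to get BR; options L={ 0 } R={ 1 } -> 1/2
step 3: add RED to get BRR; options L={ 0 } R={ 1/2,1 } -> 1/4
step 4: add BLUE to get BRRB; options L={ 0,1/4 } R={ 1/2,1 } -> 3/8
step 5: add RED to get BRRBR; options L={ 0,1/4 } R={ 3/8,1/2,1 } -> 5/16
step 6: add BLUE to get BRRBRB; options L={ 0,1/4,5/16 } R={ 3/8,1/2,1 } -> 11/32
step 7: add BLUE to get BRRBRBB; options L={ 0,1/4,5/16,11/32 } R={ 3/8,1/2,1 } -> 23/64
step 8: add BLUE to get BRRBRBBB; options L={ 0,1/4,5/16,11/32,23/64 } R={ 3/8,1/2,1 } -> 47/128
step 9: add BLUE to get BRRBRBBBB; options L={ 0,1/4,5/16,11/32,23/64,47/128 } R={ 3/8,1/2,1 } -> 95/256
step 10: add BLUE to get BRRBRBBBBB; options L={ 0,1/4,5/16,11/32,23/64,47/128,95/256 } R={ 3/8,1/2,1 } -> 191/512
step 11: add RED to get BRRBRBBBBBR; options L={ 0,1/4,5/16,11/32,23/64,47/128,95/256 } R={ 191/512,3/8,1/2,1 } -> 381/1024
step 12: add RED to get BRRBRBBBBBRR; options L={ 0,1/4,5/16,11/32,23/64,47/128,95/256 } R={ 381/1024,191/512,3/8,1/2,1 } -> 761/2048
step 13: add RED to get BRRBRBBBBBRRR; options L={ 0,1/4,5/16,11/32,23/64,47/128,95/256 } R={ 761/2048,381/1024,191/512,3/8,1/2,1 } -> 1521/4096
step 14: add RED to get BRRBRBBBBBRRRR; options L={ 0,1/4,5/16,11/32,23/64,47/128,95/256 } R={ 1521/4096,761/2048,381/1024,191/512,3/8,1/2,1 } -> 3041/8192
step 15: add RED to get BRRBRBBBBBRRRRR; options L={ 0,1/4,5/16,11/32,23/64,47/128,95/256 } R={ 3041/8192,1521/4096,761/2048,381/1024,191/512,3/8,1/2,1 } -> 6081/16384

6081/16384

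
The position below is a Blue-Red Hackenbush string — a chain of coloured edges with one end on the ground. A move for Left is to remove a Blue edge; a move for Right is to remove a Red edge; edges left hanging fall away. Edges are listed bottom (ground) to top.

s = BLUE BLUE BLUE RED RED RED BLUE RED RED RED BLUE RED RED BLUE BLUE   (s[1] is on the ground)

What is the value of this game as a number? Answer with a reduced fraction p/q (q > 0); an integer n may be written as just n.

8743/4096

edge 1 of 15 (BLUE): { 0 | · } => 1
edge 2 of 15 (BLUE): { 0, 1 | · } => 2
edge 3 of 15 (BLUE): { 0, 1, 2 | · } => 3
edge 4 of 15 (RED): { 0, 1, 2 | 3 } => 5/2
edge 5 of 15 (RED): { 0, 1, 2 | 5/2, 3 } => 9/4
edge 6 of 15 (RED): { 0, 1, 2 | 9/4, 5/2, 3 } => 17/8
edge 7 of 15 (BLUE): { 0, 1, 2, 17/8 | 9/4, 5/2, 3 } => 35/16
edge 8 of 15 (RED): { 0, 1, 2, 17/8 | 35/16, 9/4, 5/2, 3 } => 69/32
edge 9 of 15 (RED): { 0, 1, 2, 17/8 | 69/32, 35/16, 9/4, 5/2, 3 } => 137/64
edge 10 of 15 (RED): { 0, 1, 2, 17/8 | 137/64, 69/32, 35/16, 9/4, 5/2, 3 } => 273/128
edge 11 of 15 (BLUE): { 0, 1, 2, 17/8, 273/128 | 137/64, 69/32, 35/16, 9/4, 5/2, 3 } => 547/256
edge 12 of 15 (RED): { 0, 1, 2, 17/8, 273/128 | 547/256, 137/64, 69/32, 35/16, 9/4, 5/2, 3 } => 1093/512
edge 13 of 15 (RED): { 0, 1, 2, 17/8, 273/128 | 1093/512, 547/256, 137/64, 69/32, 35/16, 9/4, 5/2, 3 } => 2185/1024
edge 14 of 15 (BLUE): { 0, 1, 2, 17/8, 273/128, 2185/1024 | 1093/512, 547/256, 137/64, 69/32, 35/16, 9/4, 5/2, 3 } => 4371/2048
edge 15 of 15 (BLUE): { 0, 1, 2, 17/8, 273/128, 2185/1024, 4371/2048 | 1093/512, 547/256, 137/64, 69/32, 35/16, 9/4, 5/2, 3 } => 8743/4096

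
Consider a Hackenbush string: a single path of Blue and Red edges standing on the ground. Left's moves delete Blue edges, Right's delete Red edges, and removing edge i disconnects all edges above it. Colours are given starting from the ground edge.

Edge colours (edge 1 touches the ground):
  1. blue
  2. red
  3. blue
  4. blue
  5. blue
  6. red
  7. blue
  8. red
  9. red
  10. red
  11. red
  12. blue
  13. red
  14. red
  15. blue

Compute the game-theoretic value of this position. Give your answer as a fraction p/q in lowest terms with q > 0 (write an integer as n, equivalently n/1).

14867/16384

edge 1 of 15 (blue): { 0 | (no moves) } ⇒ 1
edge 2 of 15 (red): { 0 | 1 } ⇒ 1/2
edge 3 of 15 (blue): { 0,1/2 | 1 } ⇒ 3/4
edge 4 of 15 (blue): { 0,1/2,3/4 | 1 } ⇒ 7/8
edge 5 of 15 (blue): { 0,1/2,3/4,7/8 | 1 } ⇒ 15/16
edge 6 of 15 (red): { 0,1/2,3/4,7/8 | 15/16,1 } ⇒ 29/32
edge 7 of 15 (blue): { 0,1/2,3/4,7/8,29/32 | 15/16,1 } ⇒ 59/64
edge 8 of 15 (red): { 0,1/2,3/4,7/8,29/32 | 59/64,15/16,1 } ⇒ 117/128
edge 9 of 15 (red): { 0,1/2,3/4,7/8,29/32 | 117/128,59/64,15/16,1 } ⇒ 233/256
edge 10 of 15 (red): { 0,1/2,3/4,7/8,29/32 | 233/256,117/128,59/64,15/16,1 } ⇒ 465/512
edge 11 of 15 (red): { 0,1/2,3/4,7/8,29/32 | 465/512,233/256,117/128,59/64,15/16,1 } ⇒ 929/1024
edge 12 of 15 (blue): { 0,1/2,3/4,7/8,29/32,929/1024 | 465/512,233/256,117/128,59/64,15/16,1 } ⇒ 1859/2048
edge 13 of 15 (red): { 0,1/2,3/4,7/8,29/32,929/1024 | 1859/2048,465/512,233/256,117/128,59/64,15/16,1 } ⇒ 3717/4096
edge 14 of 15 (red): { 0,1/2,3/4,7/8,29/32,929/1024 | 3717/4096,1859/2048,465/512,233/256,117/128,59/64,15/16,1 } ⇒ 7433/8192
edge 15 of 15 (blue): { 0,1/2,3/4,7/8,29/32,929/1024,7433/8192 | 3717/4096,1859/2048,465/512,233/256,117/128,59/64,15/16,1 } ⇒ 14867/16384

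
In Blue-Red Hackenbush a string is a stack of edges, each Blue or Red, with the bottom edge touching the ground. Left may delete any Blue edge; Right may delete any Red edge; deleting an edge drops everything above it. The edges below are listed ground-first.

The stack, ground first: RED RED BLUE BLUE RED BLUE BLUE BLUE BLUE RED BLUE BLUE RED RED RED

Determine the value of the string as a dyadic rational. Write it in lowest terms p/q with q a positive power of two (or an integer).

-10319/8192

Build value(s[:k]) for k = 1..15, string s = RED RED BLUE BLUE RED BLUE BLUE BLUE BLUE RED BLUE BLUE RED RED RED.
step 1: add RED to get R; options L={  } R={ 0 } = -1
step 2: add RED to get RR; options L={  } R={ -1, 0 } = -2
step 3: add BLUE to get RRB; options L={ -2 } R={ -1, 0 } = -3/2
step 4: add BLUE to get RRBB; options L={ -2, -3/2 } R={ -1, 0 } = -5/4
step 5: add RED to get RRBBR; options L={ -2, -3/2 } R={ -5/4, -1, 0 } = -11/8
step 6: add BLUE to get RRBBRB; options L={ -2, -3/2, -11/8 } R={ -5/4, -1, 0 } = -21/16
step 7: add BLUE to get RRBBRBB; options L={ -2, -3/2, -11/8, -21/16 } R={ -5/4, -1, 0 } = -41/32
step 8: add BLUE to get RRBBRBBB; options L={ -2, -3/2, -11/8, -21/16, -41/32 } R={ -5/4, -1, 0 } = -81/64
step 9: add BLUE to get RRBBRBBBB; options L={ -2, -3/2, -11/8, -21/16, -41/32, -81/64 } R={ -5/4, -1, 0 } = -161/128
step 10: add RED to get RRBBRBBBBR; options L={ -2, -3/2, -11/8, -21/16, -41/32, -81/64 } R={ -161/128, -5/4, -1, 0 } = -323/256
step 11: add BLUE to get RRBBRBBBBRB; options L={ -2, -3/2, -11/8, -21/16, -41/32, -81/64, -323/256 } R={ -161/128, -5/4, -1, 0 } = -645/512
step 12: add BLUE to get RRBBRBBBBRBB; options L={ -2, -3/2, -11/8, -21/16, -41/32, -81/64, -323/256, -645/512 } R={ -161/128, -5/4, -1, 0 } = -1289/1024
step 13: add RED to get RRBBRBBBBRBBR; options L={ -2, -3/2, -11/8, -21/16, -41/32, -81/64, -323/256, -645/512 } R={ -1289/1024, -161/128, -5/4, -1, 0 } = -2579/2048
step 14: add RED to get RRBBRBBBBRBBRR; options L={ -2, -3/2, -11/8, -21/16, -41/32, -81/64, -323/256, -645/512 } R={ -2579/2048, -1289/1024, -161/128, -5/4, -1, 0 } = -5159/4096
step 15: add RED to get RRBBRBBBBRBBRRR; options L={ -2, -3/2, -11/8, -21/16, -41/32, -81/64, -323/256, -645/512 } R={ -5159/4096, -2579/2048, -1289/1024, -161/128, -5/4, -1, 0 } = -10319/8192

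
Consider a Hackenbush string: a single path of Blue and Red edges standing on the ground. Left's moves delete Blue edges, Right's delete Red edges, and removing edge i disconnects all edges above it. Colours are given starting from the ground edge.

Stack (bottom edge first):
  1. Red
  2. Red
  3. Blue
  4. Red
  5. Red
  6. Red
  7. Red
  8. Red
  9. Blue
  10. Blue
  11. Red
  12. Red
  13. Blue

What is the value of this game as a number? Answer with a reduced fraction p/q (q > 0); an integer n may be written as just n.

-4045/2048

Build value(s[:k]) for k = 1..13, string s = Red Red Blue Red Red Red Red Red Blue Blue Red Red Blue.
edge 1 of 13 (Red): { ∅ | 0 } ⇒ -1
edge 2 of 13 (Red): { ∅ | -1 0 } ⇒ -2
edge 3 of 13 (Blue): { -2 | -1 0 } ⇒ -3/2
edge 4 of 13 (Red): { -2 | -3/2 -1 0 } ⇒ -7/4
edge 5 of 13 (Red): { -2 | -7/4 -3/2 -1 0 } ⇒ -15/8
edge 6 of 13 (Red): { -2 | -15/8 -7/4 -3/2 -1 0 } ⇒ -31/16
edge 7 of 13 (Red): { -2 | -31/16 -15/8 -7/4 -3/2 -1 0 } ⇒ -63/32
edge 8 of 13 (Red): { -2 | -63/32 -31/16 -15/8 -7/4 -3/2 -1 0 } ⇒ -127/64
edge 9 of 13 (Blue): { -2 -127/64 | -63/32 -31/16 -15/8 -7/4 -3/2 -1 0 } ⇒ -253/128
edge 10 of 13 (Blue): { -2 -127/64 -253/128 | -63/32 -31/16 -15/8 -7/4 -3/2 -1 0 } ⇒ -505/256
edge 11 of 13 (Red): { -2 -127/64 -253/128 | -505/256 -63/32 -31/16 -15/8 -7/4 -3/2 -1 0 } ⇒ -1011/512
edge 12 of 13 (Red): { -2 -127/64 -253/128 | -1011/512 -505/256 -63/32 -31/16 -15/8 -7/4 -3/2 -1 0 } ⇒ -2023/1024
edge 13 of 13 (Blue): { -2 -127/64 -253/128 -2023/1024 | -1011/512 -505/256 -63/32 -31/16 -15/8 -7/4 -3/2 -1 0 } ⇒ -4045/2048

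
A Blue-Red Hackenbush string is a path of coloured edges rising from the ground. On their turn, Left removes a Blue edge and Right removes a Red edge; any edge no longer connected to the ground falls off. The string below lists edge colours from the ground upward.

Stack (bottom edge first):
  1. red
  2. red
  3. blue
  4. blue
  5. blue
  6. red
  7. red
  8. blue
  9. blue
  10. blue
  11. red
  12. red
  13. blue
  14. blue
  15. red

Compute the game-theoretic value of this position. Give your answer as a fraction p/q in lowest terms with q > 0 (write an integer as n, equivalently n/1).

-9779/8192

Build v(s[:k]) for k = 1..15, string s = red red blue blue blue red red blue blue blue red red blue blue red.
edge 1 of 15 (red): {  | 0 } so -1
edge 2 of 15 (red): {  | -1 0 } so -2
edge 3 of 15 (blue): { -2 | -1 0 } so -3/2
edge 4 of 15 (blue): { -2 -3/2 | -1 0 } so -5/4
edge 5 of 15 (blue): { -2 -3/2 -5/4 | -1 0 } so -9/8
edge 6 of 15 (red): { -2 -3/2 -5/4 | -9/8 -1 0 } so -19/16
edge 7 of 15 (red): { -2 -3/2 -5/4 | -19/16 -9/8 -1 0 } so -39/32
edge 8 of 15 (blue): { -2 -3/2 -5/4 -39/32 | -19/16 -9/8 -1 0 } so -77/64
edge 9 of 15 (blue): { -2 -3/2 -5/4 -39/32 -77/64 | -19/16 -9/8 -1 0 } so -153/128
edge 10 of 15 (blue): { -2 -3/2 -5/4 -39/32 -77/64 -153/128 | -19/16 -9/8 -1 0 } so -305/256
edge 11 of 15 (red): { -2 -3/2 -5/4 -39/32 -77/64 -153/128 | -305/256 -19/16 -9/8 -1 0 } so -611/512
edge 12 of 15 (red): { -2 -3/2 -5/4 -39/32 -77/64 -153/128 | -611/512 -305/256 -19/16 -9/8 -1 0 } so -1223/1024
edge 13 of 15 (blue): { -2 -3/2 -5/4 -39/32 -77/64 -153/128 -1223/1024 | -611/512 -305/256 -19/16 -9/8 -1 0 } so -2445/2048
edge 14 of 15 (blue): { -2 -3/2 -5/4 -39/32 -77/64 -153/128 -1223/1024 -2445/2048 | -611/512 -305/256 -19/16 -9/8 -1 0 } so -4889/4096
edge 15 of 15 (red): { -2 -3/2 -5/4 -39/32 -77/64 -153/128 -1223/1024 -2445/2048 | -4889/4096 -611/512 -305/256 -19/16 -9/8 -1 0 } so -9779/8192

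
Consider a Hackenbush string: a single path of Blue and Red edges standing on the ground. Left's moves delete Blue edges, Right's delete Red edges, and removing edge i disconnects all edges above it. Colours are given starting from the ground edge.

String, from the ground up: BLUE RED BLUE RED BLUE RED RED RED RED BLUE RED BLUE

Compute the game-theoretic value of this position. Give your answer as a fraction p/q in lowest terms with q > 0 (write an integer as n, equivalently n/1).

edge 1 of 12 (BLUE): { 0 | ∅ } → 1
edge 2 of 12 (RED): { 0 | 1 } → 1/2
edge 3 of 12 (BLUE): { 0,1/2 | 1 } → 3/4
edge 4 of 12 (RED): { 0,1/2 | 3/4,1 } → 5/8
edge 5 of 12 (BLUE): { 0,1/2,5/8 | 3/4,1 } → 11/16
edge 6 of 12 (RED): { 0,1/2,5/8 | 11/16,3/4,1 } → 21/32
edge 7 of 12 (RED): { 0,1/2,5/8 | 21/32,11/16,3/4,1 } → 41/64
edge 8 of 12 (RED): { 0,1/2,5/8 | 41/64,21/32,11/16,3/4,1 } → 81/128
edge 9 of 12 (RED): { 0,1/2,5/8 | 81/128,41/64,21/32,11/16,3/4,1 } → 161/256
edge 10 of 12 (BLUE): { 0,1/2,5/8,161/256 | 81/128,41/64,21/32,11/16,3/4,1 } → 323/512
edge 11 of 12 (RED): { 0,1/2,5/8,161/256 | 323/512,81/128,41/64,21/32,11/16,3/4,1 } → 645/1024
edge 12 of 12 (BLUE): { 0,1/2,5/8,161/256,645/1024 | 323/512,81/128,41/64,21/32,11/16,3/4,1 } → 1291/2048

1291/2048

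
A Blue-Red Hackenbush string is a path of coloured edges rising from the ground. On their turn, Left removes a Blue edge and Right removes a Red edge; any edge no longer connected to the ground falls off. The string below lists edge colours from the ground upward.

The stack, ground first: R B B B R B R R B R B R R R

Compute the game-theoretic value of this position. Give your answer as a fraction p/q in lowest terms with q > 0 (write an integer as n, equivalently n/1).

Prefix values for R B B B R B R R B R B R R R via {L|R} + simplicity:
step 1: add R to get R; options L={ — } R={ 0 } gives -1
step 2: add B to get RB; options L={ -1 } R={ 0 } gives -1/2
step 3: add B to get RBB; options L={ -1 -1/2 } R={ 0 } gives -1/4
step 4: add B to get RBBB; options L={ -1 -1/2 -1/4 } R={ 0 } gives -1/8
step 5: add R to get RBBBR; options L={ -1 -1/2 -1/4 } R={ -1/8 0 } gives -3/16
step 6: add B to get RBBBRB; options L={ -1 -1/2 -1/4 -3/16 } R={ -1/8 0 } gives -5/32
step 7: add R to get RBBBRBR; options L={ -1 -1/2 -1/4 -3/16 } R={ -5/32 -1/8 0 } gives -11/64
step 8: add R to get RBBBRBRR; options L={ -1 -1/2 -1/4 -3/16 } R={ -11/64 -5/32 -1/8 0 } gives -23/128
step 9: add B to get RBBBRBRRB; options L={ -1 -1/2 -1/4 -3/16 -23/128 } R={ -11/64 -5/32 -1/8 0 } gives -45/256
step 10: add R to get RBBBRBRRBR; options L={ -1 -1/2 -1/4 -3/16 -23/128 } R={ -45/256 -11/64 -5/32 -1/8 0 } gives -91/512
step 11: add B to get RBBBRBRRBRB; options L={ -1 -1/2 -1/4 -3/16 -23/128 -91/512 } R={ -45/256 -11/64 -5/32 -1/8 0 } gives -181/1024
step 12: add R to get RBBBRBRRBRBR; options L={ -1 -1/2 -1/4 -3/16 -23/128 -91/512 } R={ -181/1024 -45/256 -11/64 -5/32 -1/8 0 } gives -363/2048
step 13: add R to get RBBBRBRRBRBRR; options L={ -1 -1/2 -1/4 -3/16 -23/128 -91/512 } R={ -363/2048 -181/1024 -45/256 -11/64 -5/32 -1/8 0 } gives -727/4096
step 14: add R to get RBBBRBRRBRBRRR; options L={ -1 -1/2 -1/4 -3/16 -23/128 -91/512 } R={ -727/4096 -363/2048 -181/1024 -45/256 -11/64 -5/32 -1/8 0 } gives -1455/8192

-1455/8192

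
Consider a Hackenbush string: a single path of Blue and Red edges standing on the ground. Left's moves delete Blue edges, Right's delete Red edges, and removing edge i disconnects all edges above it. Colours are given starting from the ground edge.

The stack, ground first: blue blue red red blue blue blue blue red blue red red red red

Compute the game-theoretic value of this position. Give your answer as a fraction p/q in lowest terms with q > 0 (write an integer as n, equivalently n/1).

edge 1 of 14 (blue): { 0 | · } so 1
edge 2 of 14 (blue): { 0; 1 | · } so 2
edge 3 of 14 (red): { 0; 1 | 2 } so 3/2
edge 4 of 14 (red): { 0; 1 | 3/2; 2 } so 5/4
edge 5 of 14 (blue): { 0; 1; 5/4 | 3/2; 2 } so 11/8
edge 6 of 14 (blue): { 0; 1; 5/4; 11/8 | 3/2; 2 } so 23/16
edge 7 of 14 (blue): { 0; 1; 5/4; 11/8; 23/16 | 3/2; 2 } so 47/32
edge 8 of 14 (blue): { 0; 1; 5/4; 11/8; 23/16; 47/32 | 3/2; 2 } so 95/64
edge 9 of 14 (red): { 0; 1; 5/4; 11/8; 23/16; 47/32 | 95/64; 3/2; 2 } so 189/128
edge 10 of 14 (blue): { 0; 1; 5/4; 11/8; 23/16; 47/32; 189/128 | 95/64; 3/2; 2 } so 379/256
edge 11 of 14 (red): { 0; 1; 5/4; 11/8; 23/16; 47/32; 189/128 | 379/256; 95/64; 3/2; 2 } so 757/512
edge 12 of 14 (red): { 0; 1; 5/4; 11/8; 23/16; 47/32; 189/128 | 757/512; 379/256; 95/64; 3/2; 2 } so 1513/1024
edge 13 of 14 (red): { 0; 1; 5/4; 11/8; 23/16; 47/32; 189/128 | 1513/1024; 757/512; 379/256; 95/64; 3/2; 2 } so 3025/2048
edge 14 of 14 (red): { 0; 1; 5/4; 11/8; 23/16; 47/32; 189/128 | 3025/2048; 1513/1024; 757/512; 379/256; 95/64; 3/2; 2 } so 6049/4096

6049/4096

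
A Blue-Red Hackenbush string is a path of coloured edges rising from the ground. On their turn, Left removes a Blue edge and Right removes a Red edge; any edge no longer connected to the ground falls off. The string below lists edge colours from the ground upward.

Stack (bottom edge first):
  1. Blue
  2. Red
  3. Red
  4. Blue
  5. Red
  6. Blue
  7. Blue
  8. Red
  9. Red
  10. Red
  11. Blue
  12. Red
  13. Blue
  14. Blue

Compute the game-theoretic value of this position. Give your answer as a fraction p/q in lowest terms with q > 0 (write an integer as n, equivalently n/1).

Prefix values for Blue Red Red Blue Red Blue Blue Red Red Red Blue Red Blue Blue via {L|R} + simplicity:
B: Left { 0 }, Right { (no moves) } => simplest 1
BR: Left { 0 }, Right { 1 } => simplest 1/2
BRR: Left { 0 }, Right { 1/2 1 } => simplest 1/4
BRRB: Left { 0 1/4 }, Right { 1/2 1 } => simplest 3/8
BRRBR: Left { 0 1/4 }, Right { 3/8 1/2 1 } => simplest 5/16
BRRBRB: Left { 0 1/4 5/16 }, Right { 3/8 1/2 1 } => simplest 11/32
BRRBRBB: Left { 0 1/4 5/16 11/32 }, Right { 3/8 1/2 1 } => simplest 23/64
BRRBRBBR: Left { 0 1/4 5/16 11/32 }, Right { 23/64 3/8 1/2 1 } => simplest 45/128
BRRBRBBRR: Left { 0 1/4 5/16 11/32 }, Right { 45/128 23/64 3/8 1/2 1 } => simplest 89/256
BRRBRBBRRR: Left { 0 1/4 5/16 11/32 }, Right { 89/256 45/128 23/64 3/8 1/2 1 } => simplest 177/512
BRRBRBBRRRB: Left { 0 1/4 5/16 11/32 177/512 }, Right { 89/256 45/128 23/64 3/8 1/2 1 } => simplest 355/1024
BRRBRBBRRRBR: Left { 0 1/4 5/16 11/32 177/512 }, Right { 355/1024 89/256 45/128 23/64 3/8 1/2 1 } => simplest 709/2048
BRRBRBBRRRBRB: Left { 0 1/4 5/16 11/32 177/512 709/2048 }, Right { 355/1024 89/256 45/128 23/64 3/8 1/2 1 } => simplest 1419/4096
BRRBRBBRRRBRBB: Left { 0 1/4 5/16 11/32 177/512 709/2048 1419/4096 }, Right { 355/1024 89/256 45/128 23/64 3/8 1/2 1 } => simplest 2839/8192

2839/8192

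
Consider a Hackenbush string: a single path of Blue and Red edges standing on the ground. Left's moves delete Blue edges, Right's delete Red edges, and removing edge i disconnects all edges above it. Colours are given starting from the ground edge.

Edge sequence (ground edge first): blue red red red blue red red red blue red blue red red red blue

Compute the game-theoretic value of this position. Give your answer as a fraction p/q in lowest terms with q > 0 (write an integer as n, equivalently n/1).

val(b) = { 0 | (no moves) } → 1
val(br) = { 0 | 1 } → 1/2
val(brr) = { 0 | 1/2 1 } → 1/4
val(brrr) = { 0 | 1/4 1/2 1 } → 1/8
val(brrrb) = { 0 1/8 | 1/4 1/2 1 } → 3/16
val(brrrbr) = { 0 1/8 | 3/16 1/4 1/2 1 } → 5/32
val(brrrbrr) = { 0 1/8 | 5/32 3/16 1/4 1/2 1 } → 9/64
val(brrrbrrr) = { 0 1/8 | 9/64 5/32 3/16 1/4 1/2 1 } → 17/128
val(brrrbrrrb) = { 0 1/8 17/128 | 9/64 5/32 3/16 1/4 1/2 1 } → 35/256
val(brrrbrrrbr) = { 0 1/8 17/128 | 35/256 9/64 5/32 3/16 1/4 1/2 1 } → 69/512
val(brrrbrrrbrb) = { 0 1/8 17/128 69/512 | 35/256 9/64 5/32 3/16 1/4 1/2 1 } → 139/1024
val(brrrbrrrbrbr) = { 0 1/8 17/128 69/512 | 139/1024 35/256 9/64 5/32 3/16 1/4 1/2 1 } → 277/2048
val(brrrbrrrbrbrr) = { 0 1/8 17/128 69/512 | 277/2048 139/1024 35/256 9/64 5/32 3/16 1/4 1/2 1 } → 553/4096
val(brrrbrrrbrbrrr) = { 0 1/8 17/128 69/512 | 553/4096 277/2048 139/1024 35/256 9/64 5/32 3/16 1/4 1/2 1 } → 1105/8192
val(brrrbrrrbrbrrrb) = { 0 1/8 17/128 69/512 1105/8192 | 553/4096 277/2048 139/1024 35/256 9/64 5/32 3/16 1/4 1/2 1 } → 2211/16384

2211/16384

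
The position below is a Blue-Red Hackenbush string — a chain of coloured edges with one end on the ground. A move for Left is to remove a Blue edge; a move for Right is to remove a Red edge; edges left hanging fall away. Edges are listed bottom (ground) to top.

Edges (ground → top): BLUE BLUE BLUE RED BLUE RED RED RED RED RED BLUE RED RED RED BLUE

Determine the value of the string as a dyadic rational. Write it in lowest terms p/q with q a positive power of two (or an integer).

Prefix values for BLUE BLUE BLUE RED BLUE RED RED RED RED RED BLUE RED RED RED BLUE via {L|R} + simplicity:
step 1: add BLUE to get B; options L={ 0 } R={ (no moves) } ⇒ 1
step 2: add BLUE to get BB; options L={ 0, 1 } R={ (no moves) } ⇒ 2
step 3: add BLUE to get BBB; options L={ 0, 1, 2 } R={ (no moves) } ⇒ 3
step 4: add RED to get BBBR; options L={ 0, 1, 2 } R={ 3 } ⇒ 5/2
step 5: add BLUE to get BBBRB; options L={ 0, 1, 2, 5/2 } R={ 3 } ⇒ 11/4
step 6: add RED to get BBBRBR; options L={ 0, 1, 2, 5/2 } R={ 11/4, 3 } ⇒ 21/8
step 7: add RED to get BBBRBRR; options L={ 0, 1, 2, 5/2 } R={ 21/8, 11/4, 3 } ⇒ 41/16
step 8: add RED to get BBBRBRRR; options L={ 0, 1, 2, 5/2 } R={ 41/16, 21/8, 11/4, 3 } ⇒ 81/32
step 9: add RED to get BBBRBRRRR; options L={ 0, 1, 2, 5/2 } R={ 81/32, 41/16, 21/8, 11/4, 3 } ⇒ 161/64
step 10: add RED to get BBBRBRRRRR; options L={ 0, 1, 2, 5/2 } R={ 161/64, 81/32, 41/16, 21/8, 11/4, 3 } ⇒ 321/128
step 11: add BLUE to get BBBRBRRRRRB; options L={ 0, 1, 2, 5/2, 321/128 } R={ 161/64, 81/32, 41/16, 21/8, 11/4, 3 } ⇒ 643/256
step 12: add RED to get BBBRBRRRRRBR; options L={ 0, 1, 2, 5/2, 321/128 } R={ 643/256, 161/64, 81/32, 41/16, 21/8, 11/4, 3 } ⇒ 1285/512
step 13: add RED to get BBBRBRRRRRBRR; options L={ 0, 1, 2, 5/2, 321/128 } R={ 1285/512, 643/256, 161/64, 81/32, 41/16, 21/8, 11/4, 3 } ⇒ 2569/1024
step 14: add RED to get BBBRBRRRRRBRRR; options L={ 0, 1, 2, 5/2, 321/128 } R={ 2569/1024, 1285/512, 643/256, 161/64, 81/32, 41/16, 21/8, 11/4, 3 } ⇒ 5137/2048
step 15: add BLUE to get BBBRBRRRRRBRRRB; options L={ 0, 1, 2, 5/2, 321/128, 5137/2048 } R={ 2569/1024, 1285/512, 643/256, 161/64, 81/32, 41/16, 21/8, 11/4, 3 } ⇒ 10275/4096

10275/4096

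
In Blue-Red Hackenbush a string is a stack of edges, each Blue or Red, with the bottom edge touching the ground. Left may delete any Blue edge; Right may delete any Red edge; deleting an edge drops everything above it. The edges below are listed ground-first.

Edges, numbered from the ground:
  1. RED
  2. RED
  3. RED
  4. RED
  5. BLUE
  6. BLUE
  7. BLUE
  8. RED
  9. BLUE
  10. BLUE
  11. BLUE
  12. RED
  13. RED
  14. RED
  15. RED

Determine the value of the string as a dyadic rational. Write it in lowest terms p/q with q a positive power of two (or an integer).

R: Left {  }, Right { 0 } → simplest -1
RR: Left {  }, Right { -1,0 } → simplest -2
RRR: Left {  }, Right { -2,-1,0 } → simplest -3
RRRR: Left {  }, Right { -3,-2,-1,0 } → simplest -4
RRRRB: Left { -4 }, Right { -3,-2,-1,0 } → simplest -7/2
RRRRBB: Left { -4,-7/2 }, Right { -3,-2,-1,0 } → simplest -13/4
RRRRBBB: Left { -4,-7/2,-13/4 }, Right { -3,-2,-1,0 } → simplest -25/8
RRRRBBBR: Left { -4,-7/2,-13/4 }, Right { -25/8,-3,-2,-1,0 } → simplest -51/16
RRRRBBBRB: Left { -4,-7/2,-13/4,-51/16 }, Right { -25/8,-3,-2,-1,0 } → simplest -101/32
RRRRBBBRBB: Left { -4,-7/2,-13/4,-51/16,-101/32 }, Right { -25/8,-3,-2,-1,0 } → simplest -201/64
RRRRBBBRBBB: Left { -4,-7/2,-13/4,-51/16,-101/32,-201/64 }, Right { -25/8,-3,-2,-1,0 } → simplest -401/128
RRRRBBBRBBBR: Left { -4,-7/2,-13/4,-51/16,-101/32,-201/64 }, Right { -401/128,-25/8,-3,-2,-1,0 } → simplest -803/256
RRRRBBBRBBBRR: Left { -4,-7/2,-13/4,-51/16,-101/32,-201/64 }, Right { -803/256,-401/128,-25/8,-3,-2,-1,0 } → simplest -1607/512
RRRRBBBRBBBRRR: Left { -4,-7/2,-13/4,-51/16,-101/32,-201/64 }, Right { -1607/512,-803/256,-401/128,-25/8,-3,-2,-1,0 } → simplest -3215/1024
RRRRBBBRBBBRRRR: Left { -4,-7/2,-13/4,-51/16,-101/32,-201/64 }, Right { -3215/1024,-1607/512,-803/256,-401/128,-25/8,-3,-2,-1,0 } → simplest -6431/2048

-6431/2048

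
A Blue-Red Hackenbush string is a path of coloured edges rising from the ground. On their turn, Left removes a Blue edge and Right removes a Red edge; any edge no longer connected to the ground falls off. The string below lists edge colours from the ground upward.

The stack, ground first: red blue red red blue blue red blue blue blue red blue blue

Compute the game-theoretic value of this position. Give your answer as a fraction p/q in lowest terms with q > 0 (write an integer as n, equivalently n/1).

-3209/4096

Prefix values for red blue red red blue blue red blue blue blue red blue blue via {L|R} + simplicity:
edge 1 of 13 (red): {  | 0 } ⇒ -1
edge 2 of 13 (blue): { -1 | 0 } ⇒ -1/2
edge 3 of 13 (red): { -1 | -1/2; 0 } ⇒ -3/4
edge 4 of 13 (red): { -1 | -3/4; -1/2; 0 } ⇒ -7/8
edge 5 of 13 (blue): { -1; -7/8 | -3/4; -1/2; 0 } ⇒ -13/16
edge 6 of 13 (blue): { -1; -7/8; -13/16 | -3/4; -1/2; 0 } ⇒ -25/32
edge 7 of 13 (red): { -1; -7/8; -13/16 | -25/32; -3/4; -1/2; 0 } ⇒ -51/64
edge 8 of 13 (blue): { -1; -7/8; -13/16; -51/64 | -25/32; -3/4; -1/2; 0 } ⇒ -101/128
edge 9 of 13 (blue): { -1; -7/8; -13/16; -51/64; -101/128 | -25/32; -3/4; -1/2; 0 } ⇒ -201/256
edge 10 of 13 (blue): { -1; -7/8; -13/16; -51/64; -101/128; -201/256 | -25/32; -3/4; -1/2; 0 } ⇒ -401/512
edge 11 of 13 (red): { -1; -7/8; -13/16; -51/64; -101/128; -201/256 | -401/512; -25/32; -3/4; -1/2; 0 } ⇒ -803/1024
edge 12 of 13 (blue): { -1; -7/8; -13/16; -51/64; -101/128; -201/256; -803/1024 | -401/512; -25/32; -3/4; -1/2; 0 } ⇒ -1605/2048
edge 13 of 13 (blue): { -1; -7/8; -13/16; -51/64; -101/128; -201/256; -803/1024; -1605/2048 | -401/512; -25/32; -3/4; -1/2; 0 } ⇒ -3209/4096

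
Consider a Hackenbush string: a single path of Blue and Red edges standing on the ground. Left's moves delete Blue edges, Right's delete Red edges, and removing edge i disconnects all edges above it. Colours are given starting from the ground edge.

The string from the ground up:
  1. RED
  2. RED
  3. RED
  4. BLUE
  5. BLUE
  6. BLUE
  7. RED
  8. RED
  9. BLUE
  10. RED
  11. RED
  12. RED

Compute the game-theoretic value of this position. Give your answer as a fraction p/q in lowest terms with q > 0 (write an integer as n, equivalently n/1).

-1135/512

Recurse on prefixes of the 12-edge string RED RED RED BLUE BLUE BLUE RED RED BLUE RED RED RED:
R: Left { · }, Right { 0 } so simplest -1
RR: Left { · }, Right { -1,0 } so simplest -2
RRR: Left { · }, Right { -2,-1,0 } so simplest -3
RRRB: Left { -3 }, Right { -2,-1,0 } so simplest -5/2
RRRBB: Left { -3,-5/2 }, Right { -2,-1,0 } so simplest -9/4
RRRBBB: Left { -3,-5/2,-9/4 }, Right { -2,-1,0 } so simplest -17/8
RRRBBBR: Left { -3,-5/2,-9/4 }, Right { -17/8,-2,-1,0 } so simplest -35/16
RRRBBBRR: Left { -3,-5/2,-9/4 }, Right { -35/16,-17/8,-2,-1,0 } so simplest -71/32
RRRBBBRRB: Left { -3,-5/2,-9/4,-71/32 }, Right { -35/16,-17/8,-2,-1,0 } so simplest -141/64
RRRBBBRRBR: Left { -3,-5/2,-9/4,-71/32 }, Right { -141/64,-35/16,-17/8,-2,-1,0 } so simplest -283/128
RRRBBBRRBRR: Left { -3,-5/2,-9/4,-71/32 }, Right { -283/128,-141/64,-35/16,-17/8,-2,-1,0 } so simplest -567/256
RRRBBBRRBRRR: Left { -3,-5/2,-9/4,-71/32 }, Right { -567/256,-283/128,-141/64,-35/16,-17/8,-2,-1,0 } so simplest -1135/512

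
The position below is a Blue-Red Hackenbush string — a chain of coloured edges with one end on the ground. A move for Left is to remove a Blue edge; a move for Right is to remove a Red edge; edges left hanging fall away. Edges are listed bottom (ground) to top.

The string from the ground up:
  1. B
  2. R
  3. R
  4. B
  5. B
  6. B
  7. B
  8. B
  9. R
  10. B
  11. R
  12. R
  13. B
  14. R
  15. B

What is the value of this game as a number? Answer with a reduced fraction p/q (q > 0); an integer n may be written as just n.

8011/16384

val_1 [B]  L=[0]  R=[]  => 1
val_2 [BR]  L=[0]  R=[1]  => 1/2
val_3 [BRR]  L=[0]  R=[1/2, 1]  => 1/4
val_4 [BRRB]  L=[0, 1/4]  R=[1/2, 1]  => 3/8
val_5 [BRRBB]  L=[0, 1/4, 3/8]  R=[1/2, 1]  => 7/16
val_6 [BRRBBB]  L=[0, 1/4, 3/8, 7/16]  R=[1/2, 1]  => 15/32
val_7 [BRRBBBB]  L=[0, 1/4, 3/8, 7/16, 15/32]  R=[1/2, 1]  => 31/64
val_8 [BRRBBBBB]  L=[0, 1/4, 3/8, 7/16, 15/32, 31/64]  R=[1/2, 1]  => 63/128
val_9 [BRRBBBBBR]  L=[0, 1/4, 3/8, 7/16, 15/32, 31/64]  R=[63/128, 1/2, 1]  => 125/256
val_10 [BRRBBBBBRB]  L=[0, 1/4, 3/8, 7/16, 15/32, 31/64, 125/256]  R=[63/128, 1/2, 1]  => 251/512
val_11 [BRRBBBBBRBR]  L=[0, 1/4, 3/8, 7/16, 15/32, 31/64, 125/256]  R=[251/512, 63/128, 1/2, 1]  => 501/1024
val_12 [BRRBBBBBRBRR]  L=[0, 1/4, 3/8, 7/16, 15/32, 31/64, 125/256]  R=[501/1024, 251/512, 63/128, 1/2, 1]  => 1001/2048
val_13 [BRRBBBBBRBRRB]  L=[0, 1/4, 3/8, 7/16, 15/32, 31/64, 125/256, 1001/2048]  R=[501/1024, 251/512, 63/128, 1/2, 1]  => 2003/4096
val_14 [BRRBBBBBRBRRBR]  L=[0, 1/4, 3/8, 7/16, 15/32, 31/64, 125/256, 1001/2048]  R=[2003/4096, 501/1024, 251/512, 63/128, 1/2, 1]  => 4005/8192
val_15 [BRRBBBBBRBRRBRB]  L=[0, 1/4, 3/8, 7/16, 15/32, 31/64, 125/256, 1001/2048, 4005/8192]  R=[2003/4096, 501/1024, 251/512, 63/128, 1/2, 1]  => 8011/16384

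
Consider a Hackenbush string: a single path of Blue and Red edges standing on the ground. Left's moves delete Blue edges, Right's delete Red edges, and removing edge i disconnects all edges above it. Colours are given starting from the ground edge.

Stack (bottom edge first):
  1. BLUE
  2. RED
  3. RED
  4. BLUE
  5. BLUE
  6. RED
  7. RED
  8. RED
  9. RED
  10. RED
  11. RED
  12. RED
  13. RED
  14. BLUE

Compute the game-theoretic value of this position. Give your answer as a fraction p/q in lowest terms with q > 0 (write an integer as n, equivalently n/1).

Prefix values for BLUE RED RED BLUE BLUE RED RED RED RED RED RED RED RED BLUE via {L|R} + simplicity:
1 of 14 · B · max L 0 · min R +∞ → 1
2 of 14 · BR · max L 0 · min R 1 → 1/2
3 of 14 · BRR · max L 0 · min R 1/2 → 1/4
4 of 14 · BRRB · max L 1/4 · min R 1/2 → 3/8
5 of 14 · BRRBB · max L 3/8 · min R 1/2 → 7/16
6 of 14 · BRRBBR · max L 3/8 · min R 7/16 → 13/32
7 of 14 · BRRBBRR · max L 3/8 · min R 13/32 → 25/64
8 of 14 · BRRBBRRR · max L 3/8 · min R 25/64 → 49/128
9 of 14 · BRRBBRRRR · max L 3/8 · min R 49/128 → 97/256
10 of 14 · BRRBBRRRRR · max L 3/8 · min R 97/256 → 193/512
11 of 14 · BRRBBRRRRRR · max L 3/8 · min R 193/512 → 385/1024
12 of 14 · BRRBBRRRRRRR · max L 3/8 · min R 385/1024 → 769/2048
13 of 14 · BRRBBRRRRRRRR · max L 3/8 · min R 769/2048 → 1537/4096
14 of 14 · BRRBBRRRRRRRRB · max L 1537/4096 · min R 769/2048 → 3075/8192

3075/8192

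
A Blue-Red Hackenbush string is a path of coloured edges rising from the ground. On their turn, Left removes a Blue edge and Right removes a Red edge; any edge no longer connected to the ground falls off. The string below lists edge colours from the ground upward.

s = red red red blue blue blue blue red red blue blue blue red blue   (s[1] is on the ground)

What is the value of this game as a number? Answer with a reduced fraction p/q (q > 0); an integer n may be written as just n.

Recurse on prefixes of the 14-edge string red red red blue blue blue blue red red blue blue blue red blue:
step 1: add red to get r; options L={ · } R={ 0 } ⇒ -1
step 2: add red to get rr; options L={ · } R={ -1,0 } ⇒ -2
step 3: add red to get rrr; options L={ · } R={ -2,-1,0 } ⇒ -3
step 4: add blue to get rrrb; options L={ -3 } R={ -2,-1,0 } ⇒ -5/2
step 5: add blue to get rrrbb; options L={ -3,-5/2 } R={ -2,-1,0 } ⇒ -9/4
step 6: add blue to get rrrbbb; options L={ -3,-5/2,-9/4 } R={ -2,-1,0 } ⇒ -17/8
step 7: add blue to get rrrbbbb; options L={ -3,-5/2,-9/4,-17/8 } R={ -2,-1,0 } ⇒ -33/16
step 8: add red to get rrrbbbbr; options L={ -3,-5/2,-9/4,-17/8 } R={ -33/16,-2,-1,0 } ⇒ -67/32
step 9: add red to get rrrbbbbrr; options L={ -3,-5/2,-9/4,-17/8 } R={ -67/32,-33/16,-2,-1,0 } ⇒ -135/64
step 10: add blue to get rrrbbbbrrb; options L={ -3,-5/2,-9/4,-17/8,-135/64 } R={ -67/32,-33/16,-2,-1,0 } ⇒ -269/128
step 11: add blue to get rrrbbbbrrbb; options L={ -3,-5/2,-9/4,-17/8,-135/64,-269/128 } R={ -67/32,-33/16,-2,-1,0 } ⇒ -537/256
step 12: add blue to get rrrbbbbrrbbb; options L={ -3,-5/2,-9/4,-17/8,-135/64,-269/128,-537/256 } R={ -67/32,-33/16,-2,-1,0 } ⇒ -1073/512
step 13: add red to get rrrbbbbrrbbbr; options L={ -3,-5/2,-9/4,-17/8,-135/64,-269/128,-537/256 } R={ -1073/512,-67/32,-33/16,-2,-1,0 } ⇒ -2147/1024
step 14: add blue to get rrrbbbbrrbbbrb; options L={ -3,-5/2,-9/4,-17/8,-135/64,-269/128,-537/256,-2147/1024 } R={ -1073/512,-67/32,-33/16,-2,-1,0 } ⇒ -4293/2048

-4293/2048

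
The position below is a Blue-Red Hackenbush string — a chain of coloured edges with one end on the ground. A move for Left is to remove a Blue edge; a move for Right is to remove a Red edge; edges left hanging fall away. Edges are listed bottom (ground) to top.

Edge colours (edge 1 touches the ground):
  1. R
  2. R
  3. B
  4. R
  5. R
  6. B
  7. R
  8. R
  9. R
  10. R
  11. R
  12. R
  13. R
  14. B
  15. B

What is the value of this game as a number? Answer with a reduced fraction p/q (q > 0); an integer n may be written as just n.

1 of 15 · R · max L −∞ · min R 0 = -1
2 of 15 · RR · max L −∞ · min R -1 = -2
3 of 15 · RRB · max L -2 · min R -1 = -3/2
4 of 15 · RRBR · max L -2 · min R -3/2 = -7/4
5 of 15 · RRBRR · max L -2 · min R -7/4 = -15/8
6 of 15 · RRBRRB · max L -15/8 · min R -7/4 = -29/16
7 of 15 · RRBRRBR · max L -15/8 · min R -29/16 = -59/32
8 of 15 · RRBRRBRR · max L -15/8 · min R -59/32 = -119/64
9 of 15 · RRBRRBRRR · max L -15/8 · min R -119/64 = -239/128
10 of 15 · RRBRRBRRRR · max L -15/8 · min R -239/128 = -479/256
11 of 15 · RRBRRBRRRRR · max L -15/8 · min R -479/256 = -959/512
12 of 15 · RRBRRBRRRRRR · max L -15/8 · min R -959/512 = -1919/1024
13 of 15 · RRBRRBRRRRRRR · max L -15/8 · min R -1919/1024 = -3839/2048
14 of 15 · RRBRRBRRRRRRRB · max L -3839/2048 · min R -1919/1024 = -7677/4096
15 of 15 · RRBRRBRRRRRRRBB · max L -7677/4096 · min R -1919/1024 = -15353/8192

-15353/8192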